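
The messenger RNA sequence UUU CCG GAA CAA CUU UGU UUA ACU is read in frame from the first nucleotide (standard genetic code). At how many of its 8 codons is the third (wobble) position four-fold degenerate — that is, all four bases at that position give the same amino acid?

Codon 1 UUU (Phe): third position 2-fold.
Codon 2 CCG (Pro): third position 4-fold.
Codon 3 GAA (Glu): third position 2-fold.
Codon 4 CAA (Gln): third position 2-fold.
Codon 5 CUU (Leu): third position 4-fold.
Codon 6 UGU (Cys): third position 2-fold.
Codon 7 UUA (Leu): third position 2-fold.
Codon 8 ACU (Thr): third position 4-fold.
Four-fold degenerate third positions: 3.

3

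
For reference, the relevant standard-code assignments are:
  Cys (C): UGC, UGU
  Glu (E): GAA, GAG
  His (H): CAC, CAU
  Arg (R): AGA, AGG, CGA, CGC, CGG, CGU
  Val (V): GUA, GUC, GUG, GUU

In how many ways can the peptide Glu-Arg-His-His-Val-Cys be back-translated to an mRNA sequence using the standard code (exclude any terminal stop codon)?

Glu: 2 codons.
Arg: 6 codons.
His: 2 codons.
His: 2 codons.
Val: 4 codons.
Cys: 2 codons.
2 × 6 × 2 × 2 × 4 × 2 = 384.

384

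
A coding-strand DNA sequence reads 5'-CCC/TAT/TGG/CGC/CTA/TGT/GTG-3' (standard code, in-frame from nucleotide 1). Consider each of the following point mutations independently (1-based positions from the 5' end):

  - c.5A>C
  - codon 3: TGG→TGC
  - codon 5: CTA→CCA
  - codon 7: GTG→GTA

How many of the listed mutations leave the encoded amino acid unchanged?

1

Codon 2: TAT (Tyr) → TCT (Ser) — missense.
Codon 3: TGG (Trp) → TGC (Cys) — missense.
Codon 5: CTA (Leu) → CCA (Pro) — missense.
Codon 7: GTG (Val) → GTA (Val) — synonymous.
Synonymous: 1 of 4.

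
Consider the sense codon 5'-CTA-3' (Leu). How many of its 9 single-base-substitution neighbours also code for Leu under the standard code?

4

Position 1: TTA → 1 synonymous.
Position 2: none → 0 synonymous.
Position 3: CTT, CTC, CTG → 3 synonymous.
Total: 1 + 0 + 3 = 4.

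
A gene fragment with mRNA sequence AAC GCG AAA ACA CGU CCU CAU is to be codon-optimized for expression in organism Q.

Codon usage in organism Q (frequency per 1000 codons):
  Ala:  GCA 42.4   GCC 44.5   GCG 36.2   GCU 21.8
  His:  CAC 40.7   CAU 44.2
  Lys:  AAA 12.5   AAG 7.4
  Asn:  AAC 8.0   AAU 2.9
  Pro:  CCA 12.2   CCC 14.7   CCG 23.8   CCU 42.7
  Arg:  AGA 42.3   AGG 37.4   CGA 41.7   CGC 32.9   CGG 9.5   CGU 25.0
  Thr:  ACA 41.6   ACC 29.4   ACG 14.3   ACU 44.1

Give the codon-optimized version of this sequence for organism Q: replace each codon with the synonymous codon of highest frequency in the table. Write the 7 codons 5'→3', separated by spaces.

AAC GCC AAA ACU AGA CCU CAU

Codon 1 (Asn): best is AAC at 8.0.
Codon 2 (Ala): best is GCC at 44.5.
Codon 3 (Lys): best is AAA at 12.5.
Codon 4 (Thr): best is ACU at 44.1.
Codon 5 (Arg): best is AGA at 42.3.
Codon 6 (Pro): best is CCU at 42.7.
Codon 7 (His): best is CAU at 44.2.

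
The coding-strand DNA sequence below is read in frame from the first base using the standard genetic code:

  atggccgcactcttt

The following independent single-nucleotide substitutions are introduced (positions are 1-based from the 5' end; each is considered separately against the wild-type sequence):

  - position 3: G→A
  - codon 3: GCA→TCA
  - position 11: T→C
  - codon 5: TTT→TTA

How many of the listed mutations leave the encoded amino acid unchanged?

Codon 1: ATG (Met) → ATA (Ile) — missense.
Codon 3: GCA (Ala) → TCA (Ser) — missense.
Codon 4: CTC (Leu) → CCC (Pro) — missense.
Codon 5: TTT (Phe) → TTA (Leu) — missense.
Synonymous: 0 of 4.

0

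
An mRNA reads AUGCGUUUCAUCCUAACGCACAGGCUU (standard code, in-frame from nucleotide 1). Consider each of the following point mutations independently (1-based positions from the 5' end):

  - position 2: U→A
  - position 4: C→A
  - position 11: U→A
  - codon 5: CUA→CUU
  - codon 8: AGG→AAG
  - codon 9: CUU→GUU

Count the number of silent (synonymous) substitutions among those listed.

1

Codon 1: AUG (Met) → AAG (Lys) — missense.
Codon 2: CGU (Arg) → AGU (Ser) — missense.
Codon 4: AUC (Ile) → AAC (Asn) — missense.
Codon 5: CUA (Leu) → CUU (Leu) — synonymous.
Codon 8: AGG (Arg) → AAG (Lys) — missense.
Codon 9: CUU (Leu) → GUU (Val) — missense.
Synonymous: 1 of 6.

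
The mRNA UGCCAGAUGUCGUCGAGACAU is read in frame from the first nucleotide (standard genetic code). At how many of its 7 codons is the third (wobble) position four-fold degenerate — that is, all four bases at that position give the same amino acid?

2

Codon 1 UGC (Cys): third position 2-fold.
Codon 2 CAG (Gln): third position 2-fold.
Codon 3 AUG (Met): third position 1-fold.
Codon 4 UCG (Ser): third position 4-fold.
Codon 5 UCG (Ser): third position 4-fold.
Codon 6 AGA (Arg): third position 2-fold.
Codon 7 CAU (His): third position 2-fold.
Four-fold degenerate third positions: 2.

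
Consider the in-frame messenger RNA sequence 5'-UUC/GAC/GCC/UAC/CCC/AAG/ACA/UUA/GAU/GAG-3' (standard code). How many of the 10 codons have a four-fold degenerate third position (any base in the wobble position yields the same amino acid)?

Codon 1 UUC (Phe): third position 2-fold.
Codon 2 GAC (Asp): third position 2-fold.
Codon 3 GCC (Ala): third position 4-fold.
Codon 4 UAC (Tyr): third position 2-fold.
Codon 5 CCC (Pro): third position 4-fold.
Codon 6 AAG (Lys): third position 2-fold.
Codon 7 ACA (Thr): third position 4-fold.
Codon 8 UUA (Leu): third position 2-fold.
Codon 9 GAU (Asp): third position 2-fold.
Codon 10 GAG (Glu): third position 2-fold.
Four-fold degenerate third positions: 3.

3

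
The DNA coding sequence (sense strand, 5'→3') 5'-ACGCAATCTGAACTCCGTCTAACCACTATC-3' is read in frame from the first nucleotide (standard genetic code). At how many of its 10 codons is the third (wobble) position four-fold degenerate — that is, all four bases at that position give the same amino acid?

Codon 1 ACG (Thr): third position 4-fold.
Codon 2 CAA (Gln): third position 2-fold.
Codon 3 TCT (Ser): third position 4-fold.
Codon 4 GAA (Glu): third position 2-fold.
Codon 5 CTC (Leu): third position 4-fold.
Codon 6 CGT (Arg): third position 4-fold.
Codon 7 CTA (Leu): third position 4-fold.
Codon 8 ACC (Thr): third position 4-fold.
Codon 9 ACT (Thr): third position 4-fold.
Codon 10 ATC (Ile): third position 3-fold.
Four-fold degenerate third positions: 7.

7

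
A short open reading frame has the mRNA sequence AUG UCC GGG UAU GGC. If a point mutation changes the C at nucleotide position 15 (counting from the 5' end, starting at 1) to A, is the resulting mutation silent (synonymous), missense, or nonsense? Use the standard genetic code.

Position 15 falls in codon 5: GGC → Gly.
After the substitution the codon is GGA → Gly.
Both encode Gly, so the change is synonymous.

silent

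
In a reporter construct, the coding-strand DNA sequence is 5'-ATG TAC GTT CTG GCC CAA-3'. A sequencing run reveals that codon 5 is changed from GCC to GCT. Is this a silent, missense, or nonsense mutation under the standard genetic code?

Position 15 falls in codon 5: GCC → Ala.
After the substitution the codon is GCT → Ala.
Both encode Ala, so the change is synonymous.

silent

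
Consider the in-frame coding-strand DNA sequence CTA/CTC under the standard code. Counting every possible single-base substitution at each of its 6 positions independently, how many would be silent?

Codon 1 (CTA, Leu): 4 synonymous substitutions.
Codon 2 (CTC, Leu): 3 synonymous substitutions.
Total: 4 + 3 = 7.

7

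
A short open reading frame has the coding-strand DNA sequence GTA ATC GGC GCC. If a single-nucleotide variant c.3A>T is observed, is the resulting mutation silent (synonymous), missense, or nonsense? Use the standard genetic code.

Position 3 falls in codon 1: GTA → Val.
After the substitution the codon is GTT → Val.
Both encode Val, so the change is synonymous.

silent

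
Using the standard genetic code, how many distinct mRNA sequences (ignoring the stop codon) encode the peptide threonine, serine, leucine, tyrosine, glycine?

Thr: 4 codons.
Ser: 6 codons.
Leu: 6 codons.
Tyr: 2 codons.
Gly: 4 codons.
4 × 6 × 6 × 2 × 4 = 1152.

1152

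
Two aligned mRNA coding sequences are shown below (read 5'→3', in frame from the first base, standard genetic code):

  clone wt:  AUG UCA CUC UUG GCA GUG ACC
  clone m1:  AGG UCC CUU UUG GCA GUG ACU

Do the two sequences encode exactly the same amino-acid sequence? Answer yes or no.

Codon 1: AUG Met / AGG Arg — nonsynonymous.
Codon 2: UCA Ser / UCC Ser — synonymous.
Codon 3: CUC Leu / CUU Leu — synonymous.
Codon 4: UUG Leu / UUG Leu — identical.
Codon 5: GCA Ala / GCA Ala — identical.
Codon 6: GUG Val / GUG Val — identical.
Codon 7: ACC Thr / ACU Thr — synonymous.
Nonsynonymous differences: 1 → different protein.

no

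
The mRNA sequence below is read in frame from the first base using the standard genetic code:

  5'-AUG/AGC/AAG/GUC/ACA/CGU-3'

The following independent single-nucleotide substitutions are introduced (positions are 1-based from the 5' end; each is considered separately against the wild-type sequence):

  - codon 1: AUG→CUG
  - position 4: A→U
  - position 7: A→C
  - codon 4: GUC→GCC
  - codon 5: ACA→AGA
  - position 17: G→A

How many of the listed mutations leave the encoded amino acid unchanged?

Codon 1: AUG (Met) → CUG (Leu) — missense.
Codon 2: AGC (Ser) → UGC (Cys) — missense.
Codon 3: AAG (Lys) → CAG (Gln) — missense.
Codon 4: GUC (Val) → GCC (Ala) — missense.
Codon 5: ACA (Thr) → AGA (Arg) — missense.
Codon 6: CGU (Arg) → CAU (His) — missense.
Synonymous: 0 of 6.

0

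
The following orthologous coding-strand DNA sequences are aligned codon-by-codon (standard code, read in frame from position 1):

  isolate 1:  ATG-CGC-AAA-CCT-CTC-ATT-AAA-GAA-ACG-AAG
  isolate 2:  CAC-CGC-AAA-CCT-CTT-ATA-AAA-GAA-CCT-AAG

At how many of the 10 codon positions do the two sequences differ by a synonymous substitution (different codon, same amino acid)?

2

Codon 1: ATG Met / CAC His — nonsynonymous.
Codon 2: CGC Arg / CGC Arg — identical.
Codon 3: AAA Lys / AAA Lys — identical.
Codon 4: CCT Pro / CCT Pro — identical.
Codon 5: CTC Leu / CTT Leu — synonymous.
Codon 6: ATT Ile / ATA Ile — synonymous.
Codon 7: AAA Lys / AAA Lys — identical.
Codon 8: GAA Glu / GAA Glu — identical.
Codon 9: ACG Thr / CCT Pro — nonsynonymous.
Codon 10: AAG Lys / AAG Lys — identical.
Synonymous differences: 2.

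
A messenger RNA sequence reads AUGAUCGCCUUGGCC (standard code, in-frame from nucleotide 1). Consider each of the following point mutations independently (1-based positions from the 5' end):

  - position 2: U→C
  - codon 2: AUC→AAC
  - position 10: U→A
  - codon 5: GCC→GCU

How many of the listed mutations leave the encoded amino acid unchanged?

Codon 1: AUG (Met) → ACG (Thr) — missense.
Codon 2: AUC (Ile) → AAC (Asn) — missense.
Codon 4: UUG (Leu) → AUG (Met) — missense.
Codon 5: GCC (Ala) → GCU (Ala) — synonymous.
Synonymous: 1 of 4.

1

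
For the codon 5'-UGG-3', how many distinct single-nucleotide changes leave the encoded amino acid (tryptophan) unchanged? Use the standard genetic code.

Position 1: none → 0 synonymous.
Position 2: none → 0 synonymous.
Position 3: none → 0 synonymous.
Total: 0 + 0 + 0 = 0.

0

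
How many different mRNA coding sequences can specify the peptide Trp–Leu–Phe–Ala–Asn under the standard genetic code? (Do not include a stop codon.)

Trp: 1 codon.
Leu: 6 codons.
Phe: 2 codons.
Ala: 4 codons.
Asn: 2 codons.
1 × 6 × 2 × 4 × 2 = 96.

96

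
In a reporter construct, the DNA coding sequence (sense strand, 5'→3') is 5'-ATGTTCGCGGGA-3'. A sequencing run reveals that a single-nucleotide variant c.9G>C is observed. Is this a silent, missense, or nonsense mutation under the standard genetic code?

Position 9 falls in codon 3: GCG → Ala.
After the substitution the codon is GCC → Ala.
Both encode Ala, so the change is synonymous.

silent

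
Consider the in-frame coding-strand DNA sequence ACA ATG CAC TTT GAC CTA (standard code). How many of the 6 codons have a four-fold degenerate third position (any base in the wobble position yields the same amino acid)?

Codon 1 ACA (Thr): third position 4-fold.
Codon 2 ATG (Met): third position 1-fold.
Codon 3 CAC (His): third position 2-fold.
Codon 4 TTT (Phe): third position 2-fold.
Codon 5 GAC (Asp): third position 2-fold.
Codon 6 CTA (Leu): third position 4-fold.
Four-fold degenerate third positions: 2.

2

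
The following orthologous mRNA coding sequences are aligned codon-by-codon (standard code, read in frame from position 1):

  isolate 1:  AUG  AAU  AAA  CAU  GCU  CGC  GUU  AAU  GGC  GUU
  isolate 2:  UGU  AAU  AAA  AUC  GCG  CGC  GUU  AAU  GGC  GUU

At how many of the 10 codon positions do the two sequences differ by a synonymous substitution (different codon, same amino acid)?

1

Codon 1: AUG Met / UGU Cys — nonsynonymous.
Codon 2: AAU Asn / AAU Asn — identical.
Codon 3: AAA Lys / AAA Lys — identical.
Codon 4: CAU His / AUC Ile — nonsynonymous.
Codon 5: GCU Ala / GCG Ala — synonymous.
Codon 6: CGC Arg / CGC Arg — identical.
Codon 7: GUU Val / GUU Val — identical.
Codon 8: AAU Asn / AAU Asn — identical.
Codon 9: GGC Gly / GGC Gly — identical.
Codon 10: GUU Val / GUU Val — identical.
Synonymous differences: 1.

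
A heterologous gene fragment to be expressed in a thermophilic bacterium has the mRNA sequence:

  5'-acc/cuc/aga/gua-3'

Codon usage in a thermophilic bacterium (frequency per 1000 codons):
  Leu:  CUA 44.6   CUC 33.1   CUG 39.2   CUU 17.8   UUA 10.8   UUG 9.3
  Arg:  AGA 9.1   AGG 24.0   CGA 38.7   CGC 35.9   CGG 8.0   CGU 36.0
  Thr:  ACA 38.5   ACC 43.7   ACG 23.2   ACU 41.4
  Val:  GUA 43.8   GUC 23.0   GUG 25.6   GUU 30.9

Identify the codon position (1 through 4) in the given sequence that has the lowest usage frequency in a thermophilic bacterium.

3

Codon 1 ACC (Thr): 43.7 per 1000.
Codon 2 CUC (Leu): 33.1 per 1000.
Codon 3 AGA (Arg): 9.1 per 1000.
Codon 4 GUA (Val): 43.8 per 1000.
Lowest frequency is 9.1 at codon 3.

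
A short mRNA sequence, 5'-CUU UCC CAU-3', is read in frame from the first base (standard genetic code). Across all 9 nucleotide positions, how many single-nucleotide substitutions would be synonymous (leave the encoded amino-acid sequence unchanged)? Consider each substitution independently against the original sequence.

7

Codon 1 (CUU, Leu): 3 synonymous substitutions.
Codon 2 (UCC, Ser): 3 synonymous substitutions.
Codon 3 (CAU, His): 1 synonymous substitution.
Total: 3 + 3 + 1 = 7.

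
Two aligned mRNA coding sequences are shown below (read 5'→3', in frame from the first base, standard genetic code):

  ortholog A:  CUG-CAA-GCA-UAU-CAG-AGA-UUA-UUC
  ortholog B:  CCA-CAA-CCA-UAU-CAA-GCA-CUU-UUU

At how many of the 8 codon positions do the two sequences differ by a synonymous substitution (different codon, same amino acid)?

Codon 1: CUG Leu / CCA Pro — nonsynonymous.
Codon 2: CAA Gln / CAA Gln — identical.
Codon 3: GCA Ala / CCA Pro — nonsynonymous.
Codon 4: UAU Tyr / UAU Tyr — identical.
Codon 5: CAG Gln / CAA Gln — synonymous.
Codon 6: AGA Arg / GCA Ala — nonsynonymous.
Codon 7: UUA Leu / CUU Leu — synonymous.
Codon 8: UUC Phe / UUU Phe — synonymous.
Synonymous differences: 3.

3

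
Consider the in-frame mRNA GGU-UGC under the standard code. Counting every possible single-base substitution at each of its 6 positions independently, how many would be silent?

4

Codon 1 (GGU, Gly): 3 synonymous substitutions.
Codon 2 (UGC, Cys): 1 synonymous substitution.
Total: 3 + 1 = 4.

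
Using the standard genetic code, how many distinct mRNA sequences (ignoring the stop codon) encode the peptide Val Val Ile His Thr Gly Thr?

Val: 4 codons.
Val: 4 codons.
Ile: 3 codons.
His: 2 codons.
Thr: 4 codons.
Gly: 4 codons.
Thr: 4 codons.
4 × 4 × 3 × 2 × 4 × 4 × 4 = 6144.

6144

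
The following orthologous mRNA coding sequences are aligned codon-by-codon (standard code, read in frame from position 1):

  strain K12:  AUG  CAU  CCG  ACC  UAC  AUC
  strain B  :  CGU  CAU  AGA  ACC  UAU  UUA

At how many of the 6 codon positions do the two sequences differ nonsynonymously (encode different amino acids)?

3

Codon 1: AUG Met / CGU Arg — nonsynonymous.
Codon 2: CAU His / CAU His — identical.
Codon 3: CCG Pro / AGA Arg — nonsynonymous.
Codon 4: ACC Thr / ACC Thr — identical.
Codon 5: UAC Tyr / UAU Tyr — synonymous.
Codon 6: AUC Ile / UUA Leu — nonsynonymous.
Nonsynonymous differences: 3.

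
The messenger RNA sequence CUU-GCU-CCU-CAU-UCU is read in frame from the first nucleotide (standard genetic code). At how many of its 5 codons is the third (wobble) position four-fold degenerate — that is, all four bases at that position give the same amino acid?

4

Codon 1 CUU (Leu): third position 4-fold.
Codon 2 GCU (Ala): third position 4-fold.
Codon 3 CCU (Pro): third position 4-fold.
Codon 4 CAU (His): third position 2-fold.
Codon 5 UCU (Ser): third position 4-fold.
Four-fold degenerate third positions: 4.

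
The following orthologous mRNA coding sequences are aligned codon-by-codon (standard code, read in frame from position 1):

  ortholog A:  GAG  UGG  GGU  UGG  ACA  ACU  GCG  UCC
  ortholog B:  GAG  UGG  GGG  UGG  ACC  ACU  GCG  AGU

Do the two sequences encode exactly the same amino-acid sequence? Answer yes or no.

yes

Codon 1: GAG Glu / GAG Glu — identical.
Codon 2: UGG Trp / UGG Trp — identical.
Codon 3: GGU Gly / GGG Gly — synonymous.
Codon 4: UGG Trp / UGG Trp — identical.
Codon 5: ACA Thr / ACC Thr — synonymous.
Codon 6: ACU Thr / ACU Thr — identical.
Codon 7: GCG Ala / GCG Ala — identical.
Codon 8: UCC Ser / AGU Ser — synonymous.
Nonsynonymous differences: 0 → same protein.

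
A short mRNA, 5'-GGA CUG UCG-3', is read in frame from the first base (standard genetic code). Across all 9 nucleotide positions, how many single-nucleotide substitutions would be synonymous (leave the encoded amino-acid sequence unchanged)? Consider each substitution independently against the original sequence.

Codon 1 (GGA, Gly): 3 synonymous substitutions.
Codon 2 (CUG, Leu): 4 synonymous substitutions.
Codon 3 (UCG, Ser): 3 synonymous substitutions.
Total: 3 + 4 + 3 = 10.

10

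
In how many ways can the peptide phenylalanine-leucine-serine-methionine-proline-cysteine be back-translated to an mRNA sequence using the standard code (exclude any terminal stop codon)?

Phe: 2 codons.
Leu: 6 codons.
Ser: 6 codons.
Met: 1 codon.
Pro: 4 codons.
Cys: 2 codons.
2 × 6 × 6 × 1 × 4 × 2 = 576.

576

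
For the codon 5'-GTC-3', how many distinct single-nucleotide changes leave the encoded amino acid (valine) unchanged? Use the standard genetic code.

Position 1: none → 0 synonymous.
Position 2: none → 0 synonymous.
Position 3: GTT, GTA, GTG → 3 synonymous.
Total: 0 + 0 + 3 = 3.

3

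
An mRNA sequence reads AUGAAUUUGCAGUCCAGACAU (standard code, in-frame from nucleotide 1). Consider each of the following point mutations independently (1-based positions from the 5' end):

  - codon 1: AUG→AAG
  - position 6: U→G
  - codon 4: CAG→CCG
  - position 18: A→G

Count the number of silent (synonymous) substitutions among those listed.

Codon 1: AUG (Met) → AAG (Lys) — missense.
Codon 2: AAU (Asn) → AAG (Lys) — missense.
Codon 4: CAG (Gln) → CCG (Pro) — missense.
Codon 6: AGA (Arg) → AGG (Arg) — synonymous.
Synonymous: 1 of 4.

1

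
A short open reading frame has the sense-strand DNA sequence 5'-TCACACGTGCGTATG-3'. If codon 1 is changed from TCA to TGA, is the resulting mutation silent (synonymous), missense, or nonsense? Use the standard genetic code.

nonsense

Position 2 falls in codon 1: TCA → Ser.
After the substitution the codon is TGA → Stop.
The new codon is a stop codon, so this is a nonsense mutation.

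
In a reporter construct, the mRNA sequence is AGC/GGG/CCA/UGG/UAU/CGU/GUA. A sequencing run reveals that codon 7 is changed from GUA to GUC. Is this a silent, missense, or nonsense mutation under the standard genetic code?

silent

Position 21 falls in codon 7: GUA → Val.
After the substitution the codon is GUC → Val.
Both encode Val, so the change is synonymous.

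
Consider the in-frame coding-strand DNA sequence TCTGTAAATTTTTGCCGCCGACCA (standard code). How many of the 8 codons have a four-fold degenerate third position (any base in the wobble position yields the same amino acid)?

5

Codon 1 TCT (Ser): third position 4-fold.
Codon 2 GTA (Val): third position 4-fold.
Codon 3 AAT (Asn): third position 2-fold.
Codon 4 TTT (Phe): third position 2-fold.
Codon 5 TGC (Cys): third position 2-fold.
Codon 6 CGC (Arg): third position 4-fold.
Codon 7 CGA (Arg): third position 4-fold.
Codon 8 CCA (Pro): third position 4-fold.
Four-fold degenerate third positions: 5.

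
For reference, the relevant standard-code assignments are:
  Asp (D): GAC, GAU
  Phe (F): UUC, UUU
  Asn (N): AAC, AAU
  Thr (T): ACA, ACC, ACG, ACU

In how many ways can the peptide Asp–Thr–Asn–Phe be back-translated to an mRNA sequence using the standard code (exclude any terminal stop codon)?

Asp: 2 codons.
Thr: 4 codons.
Asn: 2 codons.
Phe: 2 codons.
2 × 4 × 2 × 2 = 32.

32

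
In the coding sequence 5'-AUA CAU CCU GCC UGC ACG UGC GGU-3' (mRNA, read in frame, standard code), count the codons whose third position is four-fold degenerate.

Codon 1 AUA (Ile): third position 3-fold.
Codon 2 CAU (His): third position 2-fold.
Codon 3 CCU (Pro): third position 4-fold.
Codon 4 GCC (Ala): third position 4-fold.
Codon 5 UGC (Cys): third position 2-fold.
Codon 6 ACG (Thr): third position 4-fold.
Codon 7 UGC (Cys): third position 2-fold.
Codon 8 GGU (Gly): third position 4-fold.
Four-fold degenerate third positions: 4.

4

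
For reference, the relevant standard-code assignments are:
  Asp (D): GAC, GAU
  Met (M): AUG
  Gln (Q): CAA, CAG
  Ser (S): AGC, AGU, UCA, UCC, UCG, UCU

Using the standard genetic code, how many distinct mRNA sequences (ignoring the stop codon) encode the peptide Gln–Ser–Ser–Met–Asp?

Gln: 2 codons.
Ser: 6 codons.
Ser: 6 codons.
Met: 1 codon.
Asp: 2 codons.
2 × 6 × 6 × 1 × 2 = 144.

144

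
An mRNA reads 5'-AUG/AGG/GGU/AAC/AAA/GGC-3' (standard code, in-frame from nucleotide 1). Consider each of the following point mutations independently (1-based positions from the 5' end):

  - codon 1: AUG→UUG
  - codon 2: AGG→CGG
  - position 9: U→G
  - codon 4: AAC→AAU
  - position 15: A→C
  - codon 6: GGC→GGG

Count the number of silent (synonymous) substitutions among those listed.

Codon 1: AUG (Met) → UUG (Leu) — missense.
Codon 2: AGG (Arg) → CGG (Arg) — synonymous.
Codon 3: GGU (Gly) → GGG (Gly) — synonymous.
Codon 4: AAC (Asn) → AAU (Asn) — synonymous.
Codon 5: AAA (Lys) → AAC (Asn) — missense.
Codon 6: GGC (Gly) → GGG (Gly) — synonymous.
Synonymous: 4 of 6.

4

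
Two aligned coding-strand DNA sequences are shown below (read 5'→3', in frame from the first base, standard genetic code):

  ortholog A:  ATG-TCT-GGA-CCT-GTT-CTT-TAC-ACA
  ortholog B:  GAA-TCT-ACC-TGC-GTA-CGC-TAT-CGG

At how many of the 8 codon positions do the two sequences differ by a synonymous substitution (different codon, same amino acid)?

Codon 1: ATG Met / GAA Glu — nonsynonymous.
Codon 2: TCT Ser / TCT Ser — identical.
Codon 3: GGA Gly / ACC Thr — nonsynonymous.
Codon 4: CCT Pro / TGC Cys — nonsynonymous.
Codon 5: GTT Val / GTA Val — synonymous.
Codon 6: CTT Leu / CGC Arg — nonsynonymous.
Codon 7: TAC Tyr / TAT Tyr — synonymous.
Codon 8: ACA Thr / CGG Arg — nonsynonymous.
Synonymous differences: 2.

2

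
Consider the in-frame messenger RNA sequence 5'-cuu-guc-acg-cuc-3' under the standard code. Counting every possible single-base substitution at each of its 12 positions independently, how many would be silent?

Codon 1 (CUU, Leu): 3 synonymous substitutions.
Codon 2 (GUC, Val): 3 synonymous substitutions.
Codon 3 (ACG, Thr): 3 synonymous substitutions.
Codon 4 (CUC, Leu): 3 synonymous substitutions.
Total: 3 + 3 + 3 + 3 = 12.

12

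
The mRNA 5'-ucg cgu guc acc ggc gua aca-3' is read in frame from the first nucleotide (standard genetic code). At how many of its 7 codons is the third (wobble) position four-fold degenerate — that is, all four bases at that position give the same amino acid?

7

Codon 1 UCG (Ser): third position 4-fold.
Codon 2 CGU (Arg): third position 4-fold.
Codon 3 GUC (Val): third position 4-fold.
Codon 4 ACC (Thr): third position 4-fold.
Codon 5 GGC (Gly): third position 4-fold.
Codon 6 GUA (Val): third position 4-fold.
Codon 7 ACA (Thr): third position 4-fold.
Four-fold degenerate third positions: 7.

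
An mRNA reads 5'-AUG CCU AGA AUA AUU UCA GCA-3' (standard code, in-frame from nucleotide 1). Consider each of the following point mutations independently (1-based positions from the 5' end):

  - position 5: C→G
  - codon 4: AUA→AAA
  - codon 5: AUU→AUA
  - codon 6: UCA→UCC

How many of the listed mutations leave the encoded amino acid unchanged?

Codon 2: CCU (Pro) → CGU (Arg) — missense.
Codon 4: AUA (Ile) → AAA (Lys) — missense.
Codon 5: AUU (Ile) → AUA (Ile) — synonymous.
Codon 6: UCA (Ser) → UCC (Ser) — synonymous.
Synonymous: 2 of 4.

2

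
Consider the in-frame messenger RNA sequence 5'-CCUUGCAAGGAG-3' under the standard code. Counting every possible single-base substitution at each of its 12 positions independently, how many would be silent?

6

Codon 1 (CCU, Pro): 3 synonymous substitutions.
Codon 2 (UGC, Cys): 1 synonymous substitution.
Codon 3 (AAG, Lys): 1 synonymous substitution.
Codon 4 (GAG, Glu): 1 synonymous substitution.
Total: 3 + 1 + 1 + 1 = 6.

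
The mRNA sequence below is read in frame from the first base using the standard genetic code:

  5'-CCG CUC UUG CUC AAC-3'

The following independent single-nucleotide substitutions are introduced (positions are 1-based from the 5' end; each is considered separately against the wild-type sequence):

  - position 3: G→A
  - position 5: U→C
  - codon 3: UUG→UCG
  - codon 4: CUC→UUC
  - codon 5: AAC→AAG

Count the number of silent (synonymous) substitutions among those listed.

Codon 1: CCG (Pro) → CCA (Pro) — synonymous.
Codon 2: CUC (Leu) → CCC (Pro) — missense.
Codon 3: UUG (Leu) → UCG (Ser) — missense.
Codon 4: CUC (Leu) → UUC (Phe) — missense.
Codon 5: AAC (Asn) → AAG (Lys) — missense.
Synonymous: 1 of 5.

1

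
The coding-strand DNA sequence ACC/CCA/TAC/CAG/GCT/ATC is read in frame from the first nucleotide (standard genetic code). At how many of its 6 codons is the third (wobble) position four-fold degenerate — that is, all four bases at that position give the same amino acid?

3

Codon 1 ACC (Thr): third position 4-fold.
Codon 2 CCA (Pro): third position 4-fold.
Codon 3 TAC (Tyr): third position 2-fold.
Codon 4 CAG (Gln): third position 2-fold.
Codon 5 GCT (Ala): third position 4-fold.
Codon 6 ATC (Ile): third position 3-fold.
Four-fold degenerate third positions: 3.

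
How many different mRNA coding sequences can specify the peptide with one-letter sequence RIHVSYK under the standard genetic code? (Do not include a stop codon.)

3456

Arg: 6 codons.
Ile: 3 codons.
His: 2 codons.
Val: 4 codons.
Ser: 6 codons.
Tyr: 2 codons.
Lys: 2 codons.
6 × 3 × 2 × 4 × 6 × 2 × 2 = 3456.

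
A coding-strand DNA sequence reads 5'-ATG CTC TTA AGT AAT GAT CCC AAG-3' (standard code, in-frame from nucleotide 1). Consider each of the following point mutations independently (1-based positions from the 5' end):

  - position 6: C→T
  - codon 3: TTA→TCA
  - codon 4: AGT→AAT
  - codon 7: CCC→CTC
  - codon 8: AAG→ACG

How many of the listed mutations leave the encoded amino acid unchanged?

1

Codon 2: CTC (Leu) → CTT (Leu) — synonymous.
Codon 3: TTA (Leu) → TCA (Ser) — missense.
Codon 4: AGT (Ser) → AAT (Asn) — missense.
Codon 7: CCC (Pro) → CTC (Leu) — missense.
Codon 8: AAG (Lys) → ACG (Thr) — missense.
Synonymous: 1 of 5.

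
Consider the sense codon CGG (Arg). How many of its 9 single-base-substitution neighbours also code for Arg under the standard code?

Position 1: AGG → 1 synonymous.
Position 2: none → 0 synonymous.
Position 3: CGT, CGC, CGA → 3 synonymous.
Total: 1 + 0 + 3 = 4.

4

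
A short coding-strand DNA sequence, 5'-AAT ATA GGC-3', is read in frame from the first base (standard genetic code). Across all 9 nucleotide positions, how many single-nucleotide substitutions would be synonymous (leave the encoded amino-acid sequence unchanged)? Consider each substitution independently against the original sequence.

Codon 1 (AAT, Asn): 1 synonymous substitution.
Codon 2 (ATA, Ile): 2 synonymous substitutions.
Codon 3 (GGC, Gly): 3 synonymous substitutions.
Total: 1 + 2 + 3 = 6.

6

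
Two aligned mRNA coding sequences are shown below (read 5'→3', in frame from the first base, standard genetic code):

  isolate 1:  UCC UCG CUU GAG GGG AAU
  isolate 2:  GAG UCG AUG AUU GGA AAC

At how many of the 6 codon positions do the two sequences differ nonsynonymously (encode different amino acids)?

Codon 1: UCC Ser / GAG Glu — nonsynonymous.
Codon 2: UCG Ser / UCG Ser — identical.
Codon 3: CUU Leu / AUG Met — nonsynonymous.
Codon 4: GAG Glu / AUU Ile — nonsynonymous.
Codon 5: GGG Gly / GGA Gly — synonymous.
Codon 6: AAU Asn / AAC Asn — synonymous.
Nonsynonymous differences: 3.

3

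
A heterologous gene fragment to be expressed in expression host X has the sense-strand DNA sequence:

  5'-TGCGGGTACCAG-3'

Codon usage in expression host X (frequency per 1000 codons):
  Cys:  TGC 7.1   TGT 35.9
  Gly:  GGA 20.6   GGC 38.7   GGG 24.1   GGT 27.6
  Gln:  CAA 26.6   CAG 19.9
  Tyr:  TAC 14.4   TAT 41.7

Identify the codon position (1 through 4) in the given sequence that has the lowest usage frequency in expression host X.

Codon 1 TGC (Cys): 7.1 per 1000.
Codon 2 GGG (Gly): 24.1 per 1000.
Codon 3 TAC (Tyr): 14.4 per 1000.
Codon 4 CAG (Gln): 19.9 per 1000.
Lowest frequency is 7.1 at codon 1.

1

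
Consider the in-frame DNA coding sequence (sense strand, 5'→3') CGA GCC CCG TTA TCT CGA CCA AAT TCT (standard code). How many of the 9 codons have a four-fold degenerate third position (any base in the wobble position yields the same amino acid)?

7

Codon 1 CGA (Arg): third position 4-fold.
Codon 2 GCC (Ala): third position 4-fold.
Codon 3 CCG (Pro): third position 4-fold.
Codon 4 TTA (Leu): third position 2-fold.
Codon 5 TCT (Ser): third position 4-fold.
Codon 6 CGA (Arg): third position 4-fold.
Codon 7 CCA (Pro): third position 4-fold.
Codon 8 AAT (Asn): third position 2-fold.
Codon 9 TCT (Ser): third position 4-fold.
Four-fold degenerate third positions: 7.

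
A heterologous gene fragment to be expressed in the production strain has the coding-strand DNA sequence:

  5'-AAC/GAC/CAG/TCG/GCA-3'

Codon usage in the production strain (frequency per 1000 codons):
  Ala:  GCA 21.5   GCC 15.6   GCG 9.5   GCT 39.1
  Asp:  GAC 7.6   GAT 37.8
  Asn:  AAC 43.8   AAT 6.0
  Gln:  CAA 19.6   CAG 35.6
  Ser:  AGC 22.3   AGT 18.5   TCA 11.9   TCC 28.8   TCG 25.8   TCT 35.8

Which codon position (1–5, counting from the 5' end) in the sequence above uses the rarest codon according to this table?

Codon 1 AAC (Asn): 43.8 per 1000.
Codon 2 GAC (Asp): 7.6 per 1000.
Codon 3 CAG (Gln): 35.6 per 1000.
Codon 4 TCG (Ser): 25.8 per 1000.
Codon 5 GCA (Ala): 21.5 per 1000.
Lowest frequency is 7.6 at codon 2.

2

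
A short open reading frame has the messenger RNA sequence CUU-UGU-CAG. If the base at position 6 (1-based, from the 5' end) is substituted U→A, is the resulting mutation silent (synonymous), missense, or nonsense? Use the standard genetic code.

Position 6 falls in codon 2: UGU → Cys.
After the substitution the codon is UGA → Stop.
The new codon is a stop codon, so this is a nonsense mutation.

nonsense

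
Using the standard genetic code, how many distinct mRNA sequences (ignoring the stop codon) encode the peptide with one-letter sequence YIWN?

12

Tyr: 2 codons.
Ile: 3 codons.
Trp: 1 codon.
Asn: 2 codons.
2 × 3 × 1 × 2 = 12.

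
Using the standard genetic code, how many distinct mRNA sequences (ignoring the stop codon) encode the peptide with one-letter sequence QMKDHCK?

Gln: 2 codons.
Met: 1 codon.
Lys: 2 codons.
Asp: 2 codons.
His: 2 codons.
Cys: 2 codons.
Lys: 2 codons.
2 × 1 × 2 × 2 × 2 × 2 × 2 = 64.

64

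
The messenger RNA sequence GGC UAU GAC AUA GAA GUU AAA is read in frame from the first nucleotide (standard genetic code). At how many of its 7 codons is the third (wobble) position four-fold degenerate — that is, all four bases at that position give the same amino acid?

2

Codon 1 GGC (Gly): third position 4-fold.
Codon 2 UAU (Tyr): third position 2-fold.
Codon 3 GAC (Asp): third position 2-fold.
Codon 4 AUA (Ile): third position 3-fold.
Codon 5 GAA (Glu): third position 2-fold.
Codon 6 GUU (Val): third position 4-fold.
Codon 7 AAA (Lys): third position 2-fold.
Four-fold degenerate third positions: 2.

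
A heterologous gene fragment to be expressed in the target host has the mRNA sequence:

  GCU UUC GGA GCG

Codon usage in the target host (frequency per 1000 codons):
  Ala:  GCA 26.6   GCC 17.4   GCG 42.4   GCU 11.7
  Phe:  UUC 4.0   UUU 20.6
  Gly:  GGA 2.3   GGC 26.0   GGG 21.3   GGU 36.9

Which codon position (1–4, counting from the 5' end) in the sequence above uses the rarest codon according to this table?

3

Codon 1 GCU (Ala): 11.7 per 1000.
Codon 2 UUC (Phe): 4.0 per 1000.
Codon 3 GGA (Gly): 2.3 per 1000.
Codon 4 GCG (Ala): 42.4 per 1000.
Lowest frequency is 2.3 at codon 3.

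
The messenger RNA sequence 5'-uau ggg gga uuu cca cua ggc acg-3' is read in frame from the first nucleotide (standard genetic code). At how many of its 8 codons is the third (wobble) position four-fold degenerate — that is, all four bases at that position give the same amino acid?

6

Codon 1 UAU (Tyr): third position 2-fold.
Codon 2 GGG (Gly): third position 4-fold.
Codon 3 GGA (Gly): third position 4-fold.
Codon 4 UUU (Phe): third position 2-fold.
Codon 5 CCA (Pro): third position 4-fold.
Codon 6 CUA (Leu): third position 4-fold.
Codon 7 GGC (Gly): third position 4-fold.
Codon 8 ACG (Thr): third position 4-fold.
Four-fold degenerate third positions: 6.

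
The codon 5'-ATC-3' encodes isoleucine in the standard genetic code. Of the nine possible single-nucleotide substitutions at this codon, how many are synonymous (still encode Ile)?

2

Position 1: none → 0 synonymous.
Position 2: none → 0 synonymous.
Position 3: ATT, ATA → 2 synonymous.
Total: 0 + 0 + 2 = 2.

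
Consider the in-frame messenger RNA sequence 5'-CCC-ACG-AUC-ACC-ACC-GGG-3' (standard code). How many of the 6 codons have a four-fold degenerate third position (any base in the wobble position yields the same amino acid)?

Codon 1 CCC (Pro): third position 4-fold.
Codon 2 ACG (Thr): third position 4-fold.
Codon 3 AUC (Ile): third position 3-fold.
Codon 4 ACC (Thr): third position 4-fold.
Codon 5 ACC (Thr): third position 4-fold.
Codon 6 GGG (Gly): third position 4-fold.
Four-fold degenerate third positions: 5.

5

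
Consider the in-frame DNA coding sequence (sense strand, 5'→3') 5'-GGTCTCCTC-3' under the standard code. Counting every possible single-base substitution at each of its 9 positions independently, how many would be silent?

Codon 1 (GGT, Gly): 3 synonymous substitutions.
Codon 2 (CTC, Leu): 3 synonymous substitutions.
Codon 3 (CTC, Leu): 3 synonymous substitutions.
Total: 3 + 3 + 3 = 9.

9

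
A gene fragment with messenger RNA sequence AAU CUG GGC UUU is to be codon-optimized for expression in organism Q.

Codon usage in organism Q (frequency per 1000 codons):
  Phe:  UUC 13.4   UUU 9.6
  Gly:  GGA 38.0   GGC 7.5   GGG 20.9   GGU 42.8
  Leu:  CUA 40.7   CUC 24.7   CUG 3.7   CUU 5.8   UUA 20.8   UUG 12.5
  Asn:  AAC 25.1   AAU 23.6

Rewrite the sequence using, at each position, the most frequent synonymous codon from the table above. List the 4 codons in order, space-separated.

Codon 1 (Asn): best is AAC at 25.1.
Codon 2 (Leu): best is CUA at 40.7.
Codon 3 (Gly): best is GGU at 42.8.
Codon 4 (Phe): best is UUC at 13.4.

AAC CUA GGU UUC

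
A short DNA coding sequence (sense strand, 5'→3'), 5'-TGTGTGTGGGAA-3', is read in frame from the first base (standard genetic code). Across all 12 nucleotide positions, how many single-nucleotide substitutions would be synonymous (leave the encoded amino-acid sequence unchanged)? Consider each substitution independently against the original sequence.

Codon 1 (TGT, Cys): 1 synonymous substitution.
Codon 2 (GTG, Val): 3 synonymous substitutions.
Codon 3 (TGG, Trp): 0 synonymous substitutions.
Codon 4 (GAA, Glu): 1 synonymous substitution.
Total: 1 + 3 + 0 + 1 = 5.

5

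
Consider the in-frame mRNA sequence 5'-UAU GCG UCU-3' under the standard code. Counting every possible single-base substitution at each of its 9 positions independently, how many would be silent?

7

Codon 1 (UAU, Tyr): 1 synonymous substitution.
Codon 2 (GCG, Ala): 3 synonymous substitutions.
Codon 3 (UCU, Ser): 3 synonymous substitutions.
Total: 1 + 3 + 3 = 7.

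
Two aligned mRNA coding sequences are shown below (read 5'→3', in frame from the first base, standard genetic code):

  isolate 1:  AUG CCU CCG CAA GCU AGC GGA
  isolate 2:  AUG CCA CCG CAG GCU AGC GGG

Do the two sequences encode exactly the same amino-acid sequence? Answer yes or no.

yes

Codon 1: AUG Met / AUG Met — identical.
Codon 2: CCU Pro / CCA Pro — synonymous.
Codon 3: CCG Pro / CCG Pro — identical.
Codon 4: CAA Gln / CAG Gln — synonymous.
Codon 5: GCU Ala / GCU Ala — identical.
Codon 6: AGC Ser / AGC Ser — identical.
Codon 7: GGA Gly / GGG Gly — synonymous.
Nonsynonymous differences: 0 → same protein.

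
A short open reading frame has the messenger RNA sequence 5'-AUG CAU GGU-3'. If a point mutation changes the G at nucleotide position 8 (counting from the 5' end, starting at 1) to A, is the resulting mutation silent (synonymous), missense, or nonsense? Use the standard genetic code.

missense

Position 8 falls in codon 3: GGU → Gly.
After the substitution the codon is GAU → Asp.
Gly ≠ Asp, so this is a missense mutation.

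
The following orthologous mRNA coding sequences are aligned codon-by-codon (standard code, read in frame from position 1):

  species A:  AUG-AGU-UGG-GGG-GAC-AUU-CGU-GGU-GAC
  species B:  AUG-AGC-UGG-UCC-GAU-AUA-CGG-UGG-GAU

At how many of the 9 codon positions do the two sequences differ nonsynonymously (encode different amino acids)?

Codon 1: AUG Met / AUG Met — identical.
Codon 2: AGU Ser / AGC Ser — synonymous.
Codon 3: UGG Trp / UGG Trp — identical.
Codon 4: GGG Gly / UCC Ser — nonsynonymous.
Codon 5: GAC Asp / GAU Asp — synonymous.
Codon 6: AUU Ile / AUA Ile — synonymous.
Codon 7: CGU Arg / CGG Arg — synonymous.
Codon 8: GGU Gly / UGG Trp — nonsynonymous.
Codon 9: GAC Asp / GAU Asp — synonymous.
Nonsynonymous differences: 2.

2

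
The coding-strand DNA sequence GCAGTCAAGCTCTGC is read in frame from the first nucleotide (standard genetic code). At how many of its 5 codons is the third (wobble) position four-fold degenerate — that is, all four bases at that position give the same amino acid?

3

Codon 1 GCA (Ala): third position 4-fold.
Codon 2 GTC (Val): third position 4-fold.
Codon 3 AAG (Lys): third position 2-fold.
Codon 4 CTC (Leu): third position 4-fold.
Codon 5 TGC (Cys): third position 2-fold.
Four-fold degenerate third positions: 3.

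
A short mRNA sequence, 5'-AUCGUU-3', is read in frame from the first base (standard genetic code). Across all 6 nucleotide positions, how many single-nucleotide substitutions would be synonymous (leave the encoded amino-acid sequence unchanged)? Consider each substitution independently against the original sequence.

5

Codon 1 (AUC, Ile): 2 synonymous substitutions.
Codon 2 (GUU, Val): 3 synonymous substitutions.
Total: 2 + 3 = 5.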